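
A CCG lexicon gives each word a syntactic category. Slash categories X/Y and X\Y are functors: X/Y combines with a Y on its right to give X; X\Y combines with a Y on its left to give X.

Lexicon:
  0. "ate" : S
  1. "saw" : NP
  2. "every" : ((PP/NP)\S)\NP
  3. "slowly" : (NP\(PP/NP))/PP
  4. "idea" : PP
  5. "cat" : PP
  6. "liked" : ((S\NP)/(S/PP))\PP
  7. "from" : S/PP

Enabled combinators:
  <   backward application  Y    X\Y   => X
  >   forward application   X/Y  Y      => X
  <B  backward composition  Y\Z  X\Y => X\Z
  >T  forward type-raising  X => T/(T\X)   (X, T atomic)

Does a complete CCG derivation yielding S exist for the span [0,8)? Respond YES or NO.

YES

[0,8] S   <
  [0,5] NP   <
    [0,3] PP/NP   <
      [0,1] "ate" : S
      [1,3] (PP/NP)\S   <
        [1,2] "saw" : NP
        [2,3] "every" : ((PP/NP)\S)\NP
    [3,5] NP\(PP/NP)   >
      [3,4] "slowly" : (NP\(PP/NP))/PP
      [4,5] "idea" : PP
  [5,8] S\NP   >
    [5,7] (S\NP)/(S/PP)   <
      [5,6] "cat" : PP
      [6,7] "liked" : ((S\NP)/(S/PP))\PP
    [7,8] "from" : S/PP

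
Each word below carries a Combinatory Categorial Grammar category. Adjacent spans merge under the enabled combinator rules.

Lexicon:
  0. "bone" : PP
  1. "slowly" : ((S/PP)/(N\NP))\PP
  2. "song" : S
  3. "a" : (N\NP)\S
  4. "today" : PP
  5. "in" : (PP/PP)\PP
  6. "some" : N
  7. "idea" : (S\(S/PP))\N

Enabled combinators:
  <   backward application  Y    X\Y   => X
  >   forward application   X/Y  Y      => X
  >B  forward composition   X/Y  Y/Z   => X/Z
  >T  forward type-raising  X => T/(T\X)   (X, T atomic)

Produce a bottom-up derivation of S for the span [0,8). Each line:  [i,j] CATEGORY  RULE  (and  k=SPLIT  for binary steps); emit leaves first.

[0,8] S   <
  [0,6] S/PP   >B
    [0,4] S/PP   >
      [0,2] (S/PP)/(N\NP)   <
        [0,1] "bone" : PP
        [1,2] "slowly" : ((S/PP)/(N\NP))\PP
      [2,4] N\NP   <
        [2,3] "song" : S
        [3,4] "a" : (N\NP)\S
    [4,6] PP/PP   <
      [4,5] "today" : PP
      [5,6] "in" : (PP/PP)\PP
  [6,8] S\(S/PP)   <
    [6,7] "some" : N
    [7,8] "idea" : (S\(S/PP))\N

[0,1] PP  lex  "bone"
[1,2] ((S/PP)/(N\NP))\PP  lex  "slowly"
[0,2] (S/PP)/(N\NP)  <  k=1
[2,3] S  lex  "song"
[3,4] (N\NP)\S  lex  "a"
[2,4] N\NP  <  k=3
[0,4] S/PP  >  k=2
[4,5] PP  lex  "today"
[5,6] (PP/PP)\PP  lex  "in"
[4,6] PP/PP  <  k=5
[0,6] S/PP  >B  k=4
[6,7] N  lex  "some"
[7,8] (S\(S/PP))\N  lex  "idea"
[6,8] S\(S/PP)  <  k=7
[0,8] S  <  k=6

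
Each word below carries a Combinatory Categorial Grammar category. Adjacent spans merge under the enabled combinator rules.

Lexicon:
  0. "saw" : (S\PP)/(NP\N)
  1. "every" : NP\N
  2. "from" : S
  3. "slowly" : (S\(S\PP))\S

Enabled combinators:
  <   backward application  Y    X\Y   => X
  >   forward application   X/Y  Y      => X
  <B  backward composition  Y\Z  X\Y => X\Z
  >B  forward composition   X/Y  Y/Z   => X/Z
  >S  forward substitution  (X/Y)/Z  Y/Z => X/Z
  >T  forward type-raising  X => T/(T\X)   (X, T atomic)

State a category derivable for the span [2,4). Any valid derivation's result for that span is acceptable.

[0,4] S   <
  [0,2] S\PP   >
    [0,1] "saw" : (S\PP)/(NP\N)
    [1,2] "every" : NP\N
  [2,4] S\(S\PP)   <
    [2,3] "from" : S
    [3,4] "slowly" : (S\(S\PP))\S

S\(S\PP)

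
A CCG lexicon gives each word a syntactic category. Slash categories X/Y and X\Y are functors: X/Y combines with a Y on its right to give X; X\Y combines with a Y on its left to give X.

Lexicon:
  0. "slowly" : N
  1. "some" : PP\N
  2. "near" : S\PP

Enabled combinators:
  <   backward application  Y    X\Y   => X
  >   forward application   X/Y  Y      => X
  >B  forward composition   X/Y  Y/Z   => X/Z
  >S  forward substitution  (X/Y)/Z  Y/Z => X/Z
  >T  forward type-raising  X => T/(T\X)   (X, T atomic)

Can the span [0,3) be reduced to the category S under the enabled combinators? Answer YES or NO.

YES

[0,3] S   <
  [0,2] PP   >
    [0,1] PP/(PP\N)   >T
      [0,1] "slowly" : N
    [1,2] "some" : PP\N
  [2,3] "near" : S\PP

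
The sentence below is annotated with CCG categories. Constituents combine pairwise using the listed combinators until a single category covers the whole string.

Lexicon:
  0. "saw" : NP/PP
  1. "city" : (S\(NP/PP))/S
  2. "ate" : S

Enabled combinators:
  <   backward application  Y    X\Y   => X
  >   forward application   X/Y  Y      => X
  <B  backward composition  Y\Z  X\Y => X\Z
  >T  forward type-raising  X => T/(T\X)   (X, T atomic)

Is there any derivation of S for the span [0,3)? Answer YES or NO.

YES

[0,3] S   <
  [0,1] "saw" : NP/PP
  [1,3] S\(NP/PP)   >
    [1,2] "city" : (S\(NP/PP))/S
    [2,3] "ate" : S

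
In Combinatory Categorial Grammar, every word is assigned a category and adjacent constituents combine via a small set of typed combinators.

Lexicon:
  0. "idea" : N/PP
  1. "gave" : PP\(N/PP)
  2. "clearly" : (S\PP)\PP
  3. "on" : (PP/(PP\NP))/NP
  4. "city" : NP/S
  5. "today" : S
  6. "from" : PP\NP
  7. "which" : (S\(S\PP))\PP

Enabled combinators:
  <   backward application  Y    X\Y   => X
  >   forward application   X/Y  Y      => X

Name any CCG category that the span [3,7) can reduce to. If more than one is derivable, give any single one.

[0,8] S   <
  [0,3] S\PP   <
    [0,2] PP   <
      [0,1] "idea" : N/PP
      [1,2] "gave" : PP\(N/PP)
    [2,3] "clearly" : (S\PP)\PP
  [3,8] S\(S\PP)   <
    [3,7] PP   >
      [3,6] PP/(PP\NP)   >
        [3,4] "on" : (PP/(PP\NP))/NP
        [4,6] NP   >
          [4,5] "city" : NP/S
          [5,6] "today" : S
      [6,7] "from" : PP\NP
    [7,8] "which" : (S\(S\PP))\PP

PP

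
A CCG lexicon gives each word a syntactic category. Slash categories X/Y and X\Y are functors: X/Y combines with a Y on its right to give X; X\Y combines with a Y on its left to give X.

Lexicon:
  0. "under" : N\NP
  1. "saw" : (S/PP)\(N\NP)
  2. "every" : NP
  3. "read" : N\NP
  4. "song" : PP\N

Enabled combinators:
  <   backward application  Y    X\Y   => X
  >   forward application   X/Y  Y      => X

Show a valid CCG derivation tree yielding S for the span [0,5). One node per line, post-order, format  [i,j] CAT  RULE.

[0,1] N\NP  lex  "under"
[1,2] (S/PP)\(N\NP)  lex  "saw"
[0,2] S/PP  <  k=1
[2,3] NP  lex  "every"
[3,4] N\NP  lex  "read"
[2,4] N  <  k=3
[4,5] PP\N  lex  "song"
[2,5] PP  <  k=4
[0,5] S  >  k=2

[0,5] S   >
  [0,2] S/PP   <
    [0,1] "under" : N\NP
    [1,2] "saw" : (S/PP)\(N\NP)
  [2,5] PP   <
    [2,4] N   <
      [2,3] "every" : NP
      [3,4] "read" : N\NP
    [4,5] "song" : PP\N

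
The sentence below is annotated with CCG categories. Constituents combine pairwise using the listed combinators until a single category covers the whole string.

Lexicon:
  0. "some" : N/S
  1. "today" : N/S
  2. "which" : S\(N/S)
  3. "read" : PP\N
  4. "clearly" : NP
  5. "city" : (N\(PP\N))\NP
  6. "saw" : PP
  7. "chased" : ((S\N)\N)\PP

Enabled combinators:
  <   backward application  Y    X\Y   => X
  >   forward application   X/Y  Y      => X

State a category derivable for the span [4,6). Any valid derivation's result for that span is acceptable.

N\(PP\N)

[0,8] S   <
  [0,3] N   >
    [0,1] "some" : N/S
    [1,3] S   <
      [1,2] "today" : N/S
      [2,3] "which" : S\(N/S)
  [3,8] S\N   <
    [3,6] N   <
      [3,4] "read" : PP\N
      [4,6] N\(PP\N)   <
        [4,5] "clearly" : NP
        [5,6] "city" : (N\(PP\N))\NP
    [6,8] (S\N)\N   <
      [6,7] "saw" : PP
      [7,8] "chased" : ((S\N)\N)\PP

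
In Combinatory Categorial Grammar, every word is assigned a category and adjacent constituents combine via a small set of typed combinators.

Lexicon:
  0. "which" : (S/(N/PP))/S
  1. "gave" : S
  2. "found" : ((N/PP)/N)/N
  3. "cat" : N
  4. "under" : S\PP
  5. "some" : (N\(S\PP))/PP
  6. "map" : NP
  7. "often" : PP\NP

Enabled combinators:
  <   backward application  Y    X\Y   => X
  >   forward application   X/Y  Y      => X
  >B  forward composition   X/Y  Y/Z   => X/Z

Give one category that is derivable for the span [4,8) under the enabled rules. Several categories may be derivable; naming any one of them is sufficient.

[0,8] S   >
  [0,4] S/N   >B
    [0,2] S/(N/PP)   >
      [0,1] "which" : (S/(N/PP))/S
      [1,2] "gave" : S
    [2,4] (N/PP)/N   >
      [2,3] "found" : ((N/PP)/N)/N
      [3,4] "cat" : N
  [4,8] N   <
    [4,5] "under" : S\PP
    [5,8] N\(S\PP)   >
      [5,6] "some" : (N\(S\PP))/PP
      [6,8] PP   <
        [6,7] "map" : NP
        [7,8] "often" : PP\NP

N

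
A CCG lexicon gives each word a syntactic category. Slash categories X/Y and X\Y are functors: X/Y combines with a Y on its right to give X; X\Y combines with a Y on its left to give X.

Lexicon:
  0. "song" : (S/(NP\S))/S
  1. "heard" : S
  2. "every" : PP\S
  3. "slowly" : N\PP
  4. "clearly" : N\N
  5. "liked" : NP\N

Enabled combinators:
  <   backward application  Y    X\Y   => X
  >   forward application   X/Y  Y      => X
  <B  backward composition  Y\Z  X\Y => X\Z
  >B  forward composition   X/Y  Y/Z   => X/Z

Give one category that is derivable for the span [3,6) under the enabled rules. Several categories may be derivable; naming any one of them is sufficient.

[0,6] S   >
  [0,2] S/(NP\S)   >
    [0,1] "song" : (S/(NP\S))/S
    [1,2] "heard" : S
  [2,6] NP\S   <B
    [2,3] "every" : PP\S
    [3,6] NP\PP   <B
      [3,5] N\PP   <B
        [3,4] "slowly" : N\PP
        [4,5] "clearly" : N\N
      [5,6] "liked" : NP\N

NP\PP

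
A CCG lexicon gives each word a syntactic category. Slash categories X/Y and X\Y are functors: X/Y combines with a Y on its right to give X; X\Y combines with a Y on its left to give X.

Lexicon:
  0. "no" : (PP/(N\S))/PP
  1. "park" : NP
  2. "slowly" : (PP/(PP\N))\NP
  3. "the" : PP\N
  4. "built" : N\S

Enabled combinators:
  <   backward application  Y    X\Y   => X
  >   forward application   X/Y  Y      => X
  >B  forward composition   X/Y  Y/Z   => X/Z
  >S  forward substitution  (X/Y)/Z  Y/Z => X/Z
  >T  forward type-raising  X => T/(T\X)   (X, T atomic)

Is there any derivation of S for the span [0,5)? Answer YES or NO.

(PP/(N\S))/PP NP (PP/(PP\N))\NP PP\N N\S
CKY chart[0,5] = {N/(N\PP), NP/(NP\PP), PP, PP/(PP\PP), S/(S\PP)}; S ∉ chart

NO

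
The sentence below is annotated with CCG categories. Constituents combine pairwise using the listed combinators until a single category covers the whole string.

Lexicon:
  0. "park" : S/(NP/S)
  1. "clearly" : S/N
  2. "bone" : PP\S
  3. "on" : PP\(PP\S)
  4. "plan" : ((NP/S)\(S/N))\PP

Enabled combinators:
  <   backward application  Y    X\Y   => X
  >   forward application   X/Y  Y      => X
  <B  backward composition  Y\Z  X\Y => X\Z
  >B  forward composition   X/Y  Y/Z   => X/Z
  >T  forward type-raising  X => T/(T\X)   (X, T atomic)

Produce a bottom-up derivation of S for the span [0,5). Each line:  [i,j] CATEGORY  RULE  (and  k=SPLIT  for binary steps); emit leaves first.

[0,5] S   >
  [0,1] "park" : S/(NP/S)
  [1,5] NP/S   <
    [1,2] "clearly" : S/N
    [2,5] (NP/S)\(S/N)   <
      [2,4] PP   <
        [2,3] "bone" : PP\S
        [3,4] "on" : PP\(PP\S)
      [4,5] "plan" : ((NP/S)\(S/N))\PP

[0,1] S/(NP/S)  lex  "park"
[1,2] S/N  lex  "clearly"
[2,3] PP\S  lex  "bone"
[3,4] PP\(PP\S)  lex  "on"
[2,4] PP  <  k=3
[4,5] ((NP/S)\(S/N))\PP  lex  "plan"
[2,5] (NP/S)\(S/N)  <  k=4
[1,5] NP/S  <  k=2
[0,5] S  >  k=1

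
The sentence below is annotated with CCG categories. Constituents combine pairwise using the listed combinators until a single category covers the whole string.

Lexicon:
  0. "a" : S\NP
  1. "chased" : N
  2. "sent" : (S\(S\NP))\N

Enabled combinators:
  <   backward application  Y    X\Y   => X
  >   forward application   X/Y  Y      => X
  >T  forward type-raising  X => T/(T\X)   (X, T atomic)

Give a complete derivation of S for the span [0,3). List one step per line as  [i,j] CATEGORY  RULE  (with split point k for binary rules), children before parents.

[0,1] S\NP  lex  "a"
[1,2] N  lex  "chased"
[2,3] (S\(S\NP))\N  lex  "sent"
[1,3] S\(S\NP)  <  k=2
[0,3] S  <  k=1

[0,3] S   <
  [0,1] "a" : S\NP
  [1,3] S\(S\NP)   <
    [1,2] "chased" : N
    [2,3] "sent" : (S\(S\NP))\N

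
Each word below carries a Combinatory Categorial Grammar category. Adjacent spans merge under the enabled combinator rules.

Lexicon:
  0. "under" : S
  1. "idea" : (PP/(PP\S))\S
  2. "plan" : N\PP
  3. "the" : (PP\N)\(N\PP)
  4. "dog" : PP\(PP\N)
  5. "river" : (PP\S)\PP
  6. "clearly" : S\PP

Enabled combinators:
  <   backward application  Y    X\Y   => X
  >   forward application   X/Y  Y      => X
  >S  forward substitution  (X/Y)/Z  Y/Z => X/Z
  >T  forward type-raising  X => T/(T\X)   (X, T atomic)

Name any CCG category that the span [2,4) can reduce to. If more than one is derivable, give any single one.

PP\N

[0,7] S   <
  [0,6] PP   >
    [0,2] PP/(PP\S)   <
      [0,1] "under" : S
      [1,2] "idea" : (PP/(PP\S))\S
    [2,6] PP\S   <
      [2,5] PP   <
        [2,4] PP\N   <
          [2,3] "plan" : N\PP
          [3,4] "the" : (PP\N)\(N\PP)
        [4,5] "dog" : PP\(PP\N)
      [5,6] "river" : (PP\S)\PP
  [6,7] "clearly" : S\PP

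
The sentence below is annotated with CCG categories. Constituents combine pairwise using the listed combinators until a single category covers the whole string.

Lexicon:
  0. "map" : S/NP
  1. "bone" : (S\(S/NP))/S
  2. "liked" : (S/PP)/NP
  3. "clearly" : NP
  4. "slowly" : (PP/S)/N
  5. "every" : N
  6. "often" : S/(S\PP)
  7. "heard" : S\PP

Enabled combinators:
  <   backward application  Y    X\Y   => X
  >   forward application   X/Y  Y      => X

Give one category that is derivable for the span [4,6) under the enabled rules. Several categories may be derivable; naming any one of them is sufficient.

[0,8] S   <
  [0,1] "map" : S/NP
  [1,8] S\(S/NP)   >
    [1,2] "bone" : (S\(S/NP))/S
    [2,8] S   >
      [2,4] S/PP   >
        [2,3] "liked" : (S/PP)/NP
        [3,4] "clearly" : NP
      [4,8] PP   >
        [4,6] PP/S   >
          [4,5] "slowly" : (PP/S)/N
          [5,6] "every" : N
        [6,8] S   >
          [6,7] "often" : S/(S\PP)
          [7,8] "heard" : S\PP

PP/S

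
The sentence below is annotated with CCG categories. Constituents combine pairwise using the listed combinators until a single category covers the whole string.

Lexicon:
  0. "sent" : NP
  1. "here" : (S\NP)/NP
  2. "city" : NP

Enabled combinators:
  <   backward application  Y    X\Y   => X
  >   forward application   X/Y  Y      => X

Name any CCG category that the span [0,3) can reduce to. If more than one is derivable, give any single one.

[0,3] S   <
  [0,1] "sent" : NP
  [1,3] S\NP   >
    [1,2] "here" : (S\NP)/NP
    [2,3] "city" : NP

S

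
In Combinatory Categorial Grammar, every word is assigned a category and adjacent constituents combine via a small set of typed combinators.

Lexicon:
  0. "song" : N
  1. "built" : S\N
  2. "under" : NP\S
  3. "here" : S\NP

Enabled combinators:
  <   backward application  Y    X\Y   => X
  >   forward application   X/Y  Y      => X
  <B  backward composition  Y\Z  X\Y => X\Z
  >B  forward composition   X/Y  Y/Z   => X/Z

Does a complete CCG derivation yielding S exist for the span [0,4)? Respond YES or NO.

[0,4] S   <
  [0,3] NP   <
    [0,2] S   <
      [0,1] "song" : N
      [1,2] "built" : S\N
    [2,3] "under" : NP\S
  [3,4] "here" : S\NP

YES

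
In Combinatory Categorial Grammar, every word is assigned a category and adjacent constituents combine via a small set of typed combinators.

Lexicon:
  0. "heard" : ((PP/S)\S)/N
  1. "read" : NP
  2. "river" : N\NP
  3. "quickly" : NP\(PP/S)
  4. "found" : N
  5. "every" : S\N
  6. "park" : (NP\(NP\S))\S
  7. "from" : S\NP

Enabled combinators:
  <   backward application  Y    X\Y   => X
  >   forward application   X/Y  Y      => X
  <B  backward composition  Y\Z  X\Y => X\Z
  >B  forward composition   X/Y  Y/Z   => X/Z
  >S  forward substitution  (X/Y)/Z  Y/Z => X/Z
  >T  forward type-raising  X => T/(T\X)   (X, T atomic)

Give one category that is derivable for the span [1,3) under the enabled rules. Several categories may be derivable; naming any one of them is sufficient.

N

[0,8] S   <
  [0,7] NP   <
    [0,4] NP\S   <B
      [0,3] (PP/S)\S   >
        [0,1] "heard" : ((PP/S)\S)/N
        [1,3] N   <
          [1,2] "read" : NP
          [2,3] "river" : N\NP
      [3,4] "quickly" : NP\(PP/S)
    [4,7] NP\(NP\S)   <
      [4,6] S   <
        [4,5] "found" : N
        [5,6] "every" : S\N
      [6,7] "park" : (NP\(NP\S))\S
  [7,8] "from" : S\NP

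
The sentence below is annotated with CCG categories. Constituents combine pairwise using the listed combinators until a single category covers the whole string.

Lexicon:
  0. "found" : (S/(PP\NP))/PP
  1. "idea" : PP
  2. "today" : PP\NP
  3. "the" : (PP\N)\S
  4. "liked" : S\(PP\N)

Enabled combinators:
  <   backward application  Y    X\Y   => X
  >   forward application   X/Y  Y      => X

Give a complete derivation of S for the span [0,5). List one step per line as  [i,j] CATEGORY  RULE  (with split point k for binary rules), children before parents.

[0,5] S   <
  [0,4] PP\N   <
    [0,3] S   >
      [0,2] S/(PP\NP)   >
        [0,1] "found" : (S/(PP\NP))/PP
        [1,2] "idea" : PP
      [2,3] "today" : PP\NP
    [3,4] "the" : (PP\N)\S
  [4,5] "liked" : S\(PP\N)

[0,1] (S/(PP\NP))/PP  lex  "found"
[1,2] PP  lex  "idea"
[0,2] S/(PP\NP)  >  k=1
[2,3] PP\NP  lex  "today"
[0,3] S  >  k=2
[3,4] (PP\N)\S  lex  "the"
[0,4] PP\N  <  k=3
[4,5] S\(PP\N)  lex  "liked"
[0,5] S  <  k=4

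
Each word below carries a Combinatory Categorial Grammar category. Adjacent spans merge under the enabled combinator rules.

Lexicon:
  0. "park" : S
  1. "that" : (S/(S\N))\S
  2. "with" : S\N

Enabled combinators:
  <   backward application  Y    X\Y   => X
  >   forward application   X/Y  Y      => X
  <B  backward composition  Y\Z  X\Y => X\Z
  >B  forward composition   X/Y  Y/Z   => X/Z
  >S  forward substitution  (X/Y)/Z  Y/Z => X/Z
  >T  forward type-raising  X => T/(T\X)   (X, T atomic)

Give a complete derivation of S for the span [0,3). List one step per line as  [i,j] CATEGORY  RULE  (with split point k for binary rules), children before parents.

[0,1] S  lex  "park"
[1,2] (S/(S\N))\S  lex  "that"
[0,2] S/(S\N)  <  k=1
[2,3] S\N  lex  "with"
[0,3] S  >  k=2

[0,3] S   >
  [0,2] S/(S\N)   <
    [0,1] "park" : S
    [1,2] "that" : (S/(S\N))\S
  [2,3] "with" : S\N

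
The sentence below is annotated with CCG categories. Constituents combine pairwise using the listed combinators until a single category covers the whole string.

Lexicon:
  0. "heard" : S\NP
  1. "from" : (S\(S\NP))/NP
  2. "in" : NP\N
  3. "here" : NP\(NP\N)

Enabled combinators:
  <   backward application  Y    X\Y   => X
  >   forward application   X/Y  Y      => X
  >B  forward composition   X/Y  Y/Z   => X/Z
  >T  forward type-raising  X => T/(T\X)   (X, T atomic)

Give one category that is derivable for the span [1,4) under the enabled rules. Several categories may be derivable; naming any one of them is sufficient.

S\(S\NP)

[0,4] S   <
  [0,1] "heard" : S\NP
  [1,4] S\(S\NP)   >
    [1,2] "from" : (S\(S\NP))/NP
    [2,4] NP   <
      [2,3] "in" : NP\N
      [3,4] "here" : NP\(NP\N)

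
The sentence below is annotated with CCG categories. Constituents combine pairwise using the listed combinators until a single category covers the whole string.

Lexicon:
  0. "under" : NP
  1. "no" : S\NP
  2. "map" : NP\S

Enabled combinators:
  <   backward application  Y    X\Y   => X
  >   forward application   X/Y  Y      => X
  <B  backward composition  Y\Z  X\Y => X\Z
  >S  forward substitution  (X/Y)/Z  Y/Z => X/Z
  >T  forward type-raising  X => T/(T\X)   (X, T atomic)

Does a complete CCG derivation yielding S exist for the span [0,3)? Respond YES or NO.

NP S\NP NP\S
CKY chart[0,3] = {N/(N\NP), NP, NP/(NP\NP), PP/(PP\NP), S/(S\NP)}; S ∉ chart

NO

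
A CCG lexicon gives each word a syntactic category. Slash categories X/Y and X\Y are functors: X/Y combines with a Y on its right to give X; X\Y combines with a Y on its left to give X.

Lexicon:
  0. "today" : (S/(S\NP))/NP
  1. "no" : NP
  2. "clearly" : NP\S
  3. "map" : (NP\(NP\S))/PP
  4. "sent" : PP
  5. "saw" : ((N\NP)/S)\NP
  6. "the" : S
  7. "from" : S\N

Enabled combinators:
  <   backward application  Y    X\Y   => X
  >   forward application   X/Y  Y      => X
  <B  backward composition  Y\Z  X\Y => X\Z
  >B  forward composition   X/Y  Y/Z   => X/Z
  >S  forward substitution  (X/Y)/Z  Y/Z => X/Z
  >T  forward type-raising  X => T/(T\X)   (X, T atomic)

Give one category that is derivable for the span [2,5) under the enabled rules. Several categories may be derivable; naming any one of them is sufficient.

[0,8] S   >
  [0,2] S/(S\NP)   >
    [0,1] "today" : (S/(S\NP))/NP
    [1,2] "no" : NP
  [2,8] S\NP   <B
    [2,7] N\NP   >
      [2,6] (N\NP)/S   <
        [2,5] NP   <
          [2,3] "clearly" : NP\S
          [3,5] NP\(NP\S)   >
            [3,4] "map" : (NP\(NP\S))/PP
            [4,5] "sent" : PP
        [5,6] "saw" : ((N\NP)/S)\NP
      [6,7] "the" : S
    [7,8] "from" : S\N

NP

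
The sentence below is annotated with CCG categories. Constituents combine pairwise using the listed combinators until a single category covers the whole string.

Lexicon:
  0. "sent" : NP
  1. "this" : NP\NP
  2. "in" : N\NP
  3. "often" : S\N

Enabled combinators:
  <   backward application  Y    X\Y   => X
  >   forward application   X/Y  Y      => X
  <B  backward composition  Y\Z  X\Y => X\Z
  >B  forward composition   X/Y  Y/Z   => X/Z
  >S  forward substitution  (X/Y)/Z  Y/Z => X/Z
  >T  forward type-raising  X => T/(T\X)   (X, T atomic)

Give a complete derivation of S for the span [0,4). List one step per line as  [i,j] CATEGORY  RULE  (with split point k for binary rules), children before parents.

[0,4] S   >
  [0,1] S/(S\NP)   >T
    [0,1] "sent" : NP
  [1,4] S\NP   <B
    [1,2] "this" : NP\NP
    [2,4] S\NP   <B
      [2,3] "in" : N\NP
      [3,4] "often" : S\N

[0,1] NP  lex  "sent"
[0,1] S/(S\NP)  >T
[1,2] NP\NP  lex  "this"
[2,3] N\NP  lex  "in"
[3,4] S\N  lex  "often"
[2,4] S\NP  <B  k=3
[1,4] S\NP  <B  k=2
[0,4] S  >  k=1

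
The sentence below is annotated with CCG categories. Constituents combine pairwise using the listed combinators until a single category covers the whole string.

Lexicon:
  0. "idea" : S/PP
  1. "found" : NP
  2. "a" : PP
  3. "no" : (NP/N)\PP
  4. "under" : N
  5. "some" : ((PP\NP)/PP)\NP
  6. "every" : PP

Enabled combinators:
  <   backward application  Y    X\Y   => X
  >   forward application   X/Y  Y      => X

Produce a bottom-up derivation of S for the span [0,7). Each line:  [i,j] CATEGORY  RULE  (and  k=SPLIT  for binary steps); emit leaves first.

[0,7] S   >
  [0,1] "idea" : S/PP
  [1,7] PP   <
    [1,2] "found" : NP
    [2,7] PP\NP   >
      [2,6] (PP\NP)/PP   <
        [2,5] NP   >
          [2,4] NP/N   <
            [2,3] "a" : PP
            [3,4] "no" : (NP/N)\PP
          [4,5] "under" : N
        [5,6] "some" : ((PP\NP)/PP)\NP
      [6,7] "every" : PP

[0,1] S/PP  lex  "idea"
[1,2] NP  lex  "found"
[2,3] PP  lex  "a"
[3,4] (NP/N)\PP  lex  "no"
[2,4] NP/N  <  k=3
[4,5] N  lex  "under"
[2,5] NP  >  k=4
[5,6] ((PP\NP)/PP)\NP  lex  "some"
[2,6] (PP\NP)/PP  <  k=5
[6,7] PP  lex  "every"
[2,7] PP\NP  >  k=6
[1,7] PP  <  k=2
[0,7] S  >  k=1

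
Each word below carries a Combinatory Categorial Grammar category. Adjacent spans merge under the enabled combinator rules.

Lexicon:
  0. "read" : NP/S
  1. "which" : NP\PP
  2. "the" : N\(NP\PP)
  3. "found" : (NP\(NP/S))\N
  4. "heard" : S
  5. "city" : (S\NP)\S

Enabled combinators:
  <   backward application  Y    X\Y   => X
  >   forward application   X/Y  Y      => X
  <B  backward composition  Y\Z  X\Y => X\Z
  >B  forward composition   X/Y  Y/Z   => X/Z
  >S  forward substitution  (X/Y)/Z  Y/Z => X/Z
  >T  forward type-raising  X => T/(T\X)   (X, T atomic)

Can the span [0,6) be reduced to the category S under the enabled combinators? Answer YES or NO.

YES

[0,6] S   <
  [0,4] NP   <
    [0,1] "read" : NP/S
    [1,4] NP\(NP/S)   <
      [1,3] N   <
        [1,2] "which" : NP\PP
        [2,3] "the" : N\(NP\PP)
      [3,4] "found" : (NP\(NP/S))\N
  [4,6] S\NP   <
    [4,5] "heard" : S
    [5,6] "city" : (S\NP)\S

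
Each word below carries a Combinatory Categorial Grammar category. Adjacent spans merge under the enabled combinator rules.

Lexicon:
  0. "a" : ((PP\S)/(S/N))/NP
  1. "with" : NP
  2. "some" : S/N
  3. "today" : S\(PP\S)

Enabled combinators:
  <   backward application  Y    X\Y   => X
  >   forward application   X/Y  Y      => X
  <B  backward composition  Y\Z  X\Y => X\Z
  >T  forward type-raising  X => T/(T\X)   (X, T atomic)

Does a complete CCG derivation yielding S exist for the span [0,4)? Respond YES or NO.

[0,4] S   <
  [0,3] PP\S   >
    [0,2] (PP\S)/(S/N)   >
      [0,1] "a" : ((PP\S)/(S/N))/NP
      [1,2] "with" : NP
    [2,3] "some" : S/N
  [3,4] "today" : S\(PP\S)

YES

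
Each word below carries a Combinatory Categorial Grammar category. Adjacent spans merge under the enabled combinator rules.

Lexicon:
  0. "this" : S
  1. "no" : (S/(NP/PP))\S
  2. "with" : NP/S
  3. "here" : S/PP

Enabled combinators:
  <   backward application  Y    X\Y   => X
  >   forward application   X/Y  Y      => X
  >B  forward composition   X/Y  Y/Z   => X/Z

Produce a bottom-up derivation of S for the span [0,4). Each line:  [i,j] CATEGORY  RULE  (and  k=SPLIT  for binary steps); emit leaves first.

[0,4] S   >
  [0,2] S/(NP/PP)   <
    [0,1] "this" : S
    [1,2] "no" : (S/(NP/PP))\S
  [2,4] NP/PP   >B
    [2,3] "with" : NP/S
    [3,4] "here" : S/PP

[0,1] S  lex  "this"
[1,2] (S/(NP/PP))\S  lex  "no"
[0,2] S/(NP/PP)  <  k=1
[2,3] NP/S  lex  "with"
[3,4] S/PP  lex  "here"
[2,4] NP/PP  >B  k=3
[0,4] S  >  k=2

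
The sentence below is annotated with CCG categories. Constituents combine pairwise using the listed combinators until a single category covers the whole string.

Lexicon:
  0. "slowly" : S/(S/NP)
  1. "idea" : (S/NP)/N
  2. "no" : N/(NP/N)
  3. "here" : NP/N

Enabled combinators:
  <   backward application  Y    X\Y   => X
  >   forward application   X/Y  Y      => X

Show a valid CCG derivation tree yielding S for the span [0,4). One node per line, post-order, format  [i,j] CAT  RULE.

[0,4] S   >
  [0,1] "slowly" : S/(S/NP)
  [1,4] S/NP   >
    [1,2] "idea" : (S/NP)/N
    [2,4] N   >
      [2,3] "no" : N/(NP/N)
      [3,4] "here" : NP/N

[0,1] S/(S/NP)  lex  "slowly"
[1,2] (S/NP)/N  lex  "idea"
[2,3] N/(NP/N)  lex  "no"
[3,4] NP/N  lex  "here"
[2,4] N  >  k=3
[1,4] S/NP  >  k=2
[0,4] S  >  k=1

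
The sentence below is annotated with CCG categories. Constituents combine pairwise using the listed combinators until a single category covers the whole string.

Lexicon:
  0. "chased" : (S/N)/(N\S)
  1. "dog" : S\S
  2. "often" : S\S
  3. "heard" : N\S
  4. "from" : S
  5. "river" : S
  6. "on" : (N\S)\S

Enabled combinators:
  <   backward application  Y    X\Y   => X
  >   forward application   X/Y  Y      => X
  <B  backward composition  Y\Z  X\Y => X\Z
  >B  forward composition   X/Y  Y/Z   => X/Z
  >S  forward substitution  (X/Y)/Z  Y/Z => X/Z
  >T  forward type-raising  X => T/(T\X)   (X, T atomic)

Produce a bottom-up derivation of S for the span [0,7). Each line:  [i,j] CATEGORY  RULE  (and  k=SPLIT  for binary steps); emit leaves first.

[0,1] (S/N)/(N\S)  lex  "chased"
[1,2] S\S  lex  "dog"
[2,3] S\S  lex  "often"
[1,3] S\S  <B  k=2
[3,4] N\S  lex  "heard"
[1,4] N\S  <B  k=3
[0,4] S/N  >  k=1
[4,5] S  lex  "from"
[5,6] S  lex  "river"
[6,7] (N\S)\S  lex  "on"
[5,7] N\S  <  k=6
[4,7] N  <  k=5
[0,7] S  >  k=4

[0,7] S   >
  [0,4] S/N   >
    [0,1] "chased" : (S/N)/(N\S)
    [1,4] N\S   <B
      [1,3] S\S   <B
        [1,2] "dog" : S\S
        [2,3] "often" : S\S
      [3,4] "heard" : N\S
  [4,7] N   <
    [4,5] "from" : S
    [5,7] N\S   <
      [5,6] "river" : S
      [6,7] "on" : (N\S)\S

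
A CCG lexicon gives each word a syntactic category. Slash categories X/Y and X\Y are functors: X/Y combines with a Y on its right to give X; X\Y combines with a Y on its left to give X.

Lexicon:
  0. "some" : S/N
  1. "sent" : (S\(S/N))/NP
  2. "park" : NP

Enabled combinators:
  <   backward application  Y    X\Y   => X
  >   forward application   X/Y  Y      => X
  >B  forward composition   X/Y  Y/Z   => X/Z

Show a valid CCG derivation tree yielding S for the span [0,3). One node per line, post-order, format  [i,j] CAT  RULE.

[0,3] S   <
  [0,1] "some" : S/N
  [1,3] S\(S/N)   >
    [1,2] "sent" : (S\(S/N))/NP
    [2,3] "park" : NP

[0,1] S/N  lex  "some"
[1,2] (S\(S/N))/NP  lex  "sent"
[2,3] NP  lex  "park"
[1,3] S\(S/N)  >  k=2
[0,3] S  <  k=1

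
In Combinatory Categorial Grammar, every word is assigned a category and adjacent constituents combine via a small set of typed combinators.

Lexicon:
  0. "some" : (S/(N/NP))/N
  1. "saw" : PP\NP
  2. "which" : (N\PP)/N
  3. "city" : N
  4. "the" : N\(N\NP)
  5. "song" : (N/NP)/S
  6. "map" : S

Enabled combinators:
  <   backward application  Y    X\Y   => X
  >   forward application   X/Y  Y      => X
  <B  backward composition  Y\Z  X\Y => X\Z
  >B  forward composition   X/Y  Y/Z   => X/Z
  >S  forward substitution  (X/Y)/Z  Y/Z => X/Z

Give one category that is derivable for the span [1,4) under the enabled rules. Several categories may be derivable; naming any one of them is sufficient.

N\NP

[0,7] S   >
  [0,5] S/(N/NP)   >
    [0,1] "some" : (S/(N/NP))/N
    [1,5] N   <
      [1,4] N\NP   <B
        [1,2] "saw" : PP\NP
        [2,4] N\PP   >
          [2,3] "which" : (N\PP)/N
          [3,4] "city" : N
      [4,5] "the" : N\(N\NP)
  [5,7] N/NP   >
    [5,6] "song" : (N/NP)/S
    [6,7] "map" : S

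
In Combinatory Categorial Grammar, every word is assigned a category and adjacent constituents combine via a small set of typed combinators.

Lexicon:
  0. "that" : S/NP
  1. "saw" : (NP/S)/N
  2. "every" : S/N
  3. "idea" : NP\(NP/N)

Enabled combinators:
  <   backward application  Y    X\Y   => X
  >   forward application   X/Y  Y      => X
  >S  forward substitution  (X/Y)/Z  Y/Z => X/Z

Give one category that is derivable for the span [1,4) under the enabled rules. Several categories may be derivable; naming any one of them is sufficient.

[0,4] S   >
  [0,1] "that" : S/NP
  [1,4] NP   <
    [1,3] NP/N   >S
      [1,2] "saw" : (NP/S)/N
      [2,3] "every" : S/N
    [3,4] "idea" : NP\(NP/N)

NP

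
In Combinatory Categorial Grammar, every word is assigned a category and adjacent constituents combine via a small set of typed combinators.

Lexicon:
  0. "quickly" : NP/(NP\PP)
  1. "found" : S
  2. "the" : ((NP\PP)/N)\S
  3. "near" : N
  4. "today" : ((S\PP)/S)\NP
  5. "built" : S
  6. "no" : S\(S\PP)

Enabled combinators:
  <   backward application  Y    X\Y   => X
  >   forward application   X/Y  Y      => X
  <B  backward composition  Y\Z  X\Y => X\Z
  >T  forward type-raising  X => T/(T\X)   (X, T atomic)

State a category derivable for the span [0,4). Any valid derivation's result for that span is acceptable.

NP

[0,7] S   <
  [0,6] S\PP   >
    [0,5] (S\PP)/S   <
      [0,4] NP   >
        [0,1] "quickly" : NP/(NP\PP)
        [1,4] NP\PP   >
          [1,3] (NP\PP)/N   <
            [1,2] "found" : S
            [2,3] "the" : ((NP\PP)/N)\S
          [3,4] "near" : N
      [4,5] "today" : ((S\PP)/S)\NP
    [5,6] "built" : S
  [6,7] "no" : S\(S\PP)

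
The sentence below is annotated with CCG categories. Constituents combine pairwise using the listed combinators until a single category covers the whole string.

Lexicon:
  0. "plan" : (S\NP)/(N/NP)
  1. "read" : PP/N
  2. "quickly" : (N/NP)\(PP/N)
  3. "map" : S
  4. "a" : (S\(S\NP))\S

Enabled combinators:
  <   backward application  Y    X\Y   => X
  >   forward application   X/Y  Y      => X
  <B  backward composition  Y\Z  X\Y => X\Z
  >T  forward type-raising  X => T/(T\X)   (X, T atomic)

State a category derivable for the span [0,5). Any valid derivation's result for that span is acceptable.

S

[0,5] S   <
  [0,3] S\NP   >
    [0,1] "plan" : (S\NP)/(N/NP)
    [1,3] N/NP   <
      [1,2] "read" : PP/N
      [2,3] "quickly" : (N/NP)\(PP/N)
  [3,5] S\(S\NP)   <
    [3,4] "map" : S
    [4,5] "a" : (S\(S\NP))\S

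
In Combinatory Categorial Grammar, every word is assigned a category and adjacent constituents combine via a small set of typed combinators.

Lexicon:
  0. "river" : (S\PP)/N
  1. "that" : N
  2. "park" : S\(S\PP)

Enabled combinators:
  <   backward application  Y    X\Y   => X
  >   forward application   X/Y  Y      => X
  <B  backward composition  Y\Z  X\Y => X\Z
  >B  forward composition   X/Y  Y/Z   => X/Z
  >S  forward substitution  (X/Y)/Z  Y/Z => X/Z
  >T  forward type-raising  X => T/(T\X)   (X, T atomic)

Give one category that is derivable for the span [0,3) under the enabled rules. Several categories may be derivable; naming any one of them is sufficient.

S

[0,3] S   <
  [0,2] S\PP   >
    [0,1] "river" : (S\PP)/N
    [1,2] "that" : N
  [2,3] "park" : S\(S\PP)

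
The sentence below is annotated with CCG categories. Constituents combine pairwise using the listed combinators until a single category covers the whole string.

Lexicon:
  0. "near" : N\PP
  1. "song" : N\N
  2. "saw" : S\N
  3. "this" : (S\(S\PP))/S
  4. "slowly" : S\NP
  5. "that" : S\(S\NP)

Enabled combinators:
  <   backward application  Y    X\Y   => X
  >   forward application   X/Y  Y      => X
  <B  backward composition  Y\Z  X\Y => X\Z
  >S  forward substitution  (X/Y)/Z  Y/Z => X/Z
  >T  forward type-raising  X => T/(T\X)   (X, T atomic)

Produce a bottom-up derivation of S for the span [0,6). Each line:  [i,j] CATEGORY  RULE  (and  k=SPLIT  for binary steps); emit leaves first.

[0,6] S   <
  [0,3] S\PP   <B
    [0,2] N\PP   <B
      [0,1] "near" : N\PP
      [1,2] "song" : N\N
    [2,3] "saw" : S\N
  [3,6] S\(S\PP)   >
    [3,4] "this" : (S\(S\PP))/S
    [4,6] S   <
      [4,5] "slowly" : S\NP
      [5,6] "that" : S\(S\NP)

[0,1] N\PP  lex  "near"
[1,2] N\N  lex  "song"
[0,2] N\PP  <B  k=1
[2,3] S\N  lex  "saw"
[0,3] S\PP  <B  k=2
[3,4] (S\(S\PP))/S  lex  "this"
[4,5] S\NP  lex  "slowly"
[5,6] S\(S\NP)  lex  "that"
[4,6] S  <  k=5
[3,6] S\(S\PP)  >  k=4
[0,6] S  <  k=3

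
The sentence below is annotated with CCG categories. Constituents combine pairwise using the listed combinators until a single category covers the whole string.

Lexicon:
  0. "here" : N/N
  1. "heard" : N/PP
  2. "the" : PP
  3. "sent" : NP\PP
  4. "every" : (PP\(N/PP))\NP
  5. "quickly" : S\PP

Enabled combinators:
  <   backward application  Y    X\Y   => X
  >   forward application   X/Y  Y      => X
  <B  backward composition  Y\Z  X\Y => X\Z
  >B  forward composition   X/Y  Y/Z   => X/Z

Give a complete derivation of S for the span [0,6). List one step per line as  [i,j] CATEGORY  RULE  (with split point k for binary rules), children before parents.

[0,6] S   <
  [0,5] PP   <
    [0,2] N/PP   >B
      [0,1] "here" : N/N
      [1,2] "heard" : N/PP
    [2,5] PP\(N/PP)   <
      [2,4] NP   <
        [2,3] "the" : PP
        [3,4] "sent" : NP\PP
      [4,5] "every" : (PP\(N/PP))\NP
  [5,6] "quickly" : S\PP

[0,1] N/N  lex  "here"
[1,2] N/PP  lex  "heard"
[0,2] N/PP  >B  k=1
[2,3] PP  lex  "the"
[3,4] NP\PP  lex  "sent"
[2,4] NP  <  k=3
[4,5] (PP\(N/PP))\NP  lex  "every"
[2,5] PP\(N/PP)  <  k=4
[0,5] PP  <  k=2
[5,6] S\PP  lex  "quickly"
[0,6] S  <  k=5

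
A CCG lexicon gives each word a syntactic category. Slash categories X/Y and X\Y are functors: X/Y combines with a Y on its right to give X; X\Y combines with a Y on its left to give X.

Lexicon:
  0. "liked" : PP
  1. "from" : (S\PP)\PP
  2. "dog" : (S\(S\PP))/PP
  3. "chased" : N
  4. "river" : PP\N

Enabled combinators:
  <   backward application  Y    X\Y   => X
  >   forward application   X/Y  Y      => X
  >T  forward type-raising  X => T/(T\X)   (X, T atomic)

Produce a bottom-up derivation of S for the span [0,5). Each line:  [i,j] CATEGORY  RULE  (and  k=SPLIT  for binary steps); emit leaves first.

[0,1] PP  lex  "liked"
[1,2] (S\PP)\PP  lex  "from"
[0,2] S\PP  <  k=1
[2,3] (S\(S\PP))/PP  lex  "dog"
[3,4] N  lex  "chased"
[4,5] PP\N  lex  "river"
[3,5] PP  <  k=4
[2,5] S\(S\PP)  >  k=3
[0,5] S  <  k=2

[0,5] S   <
  [0,2] S\PP   <
    [0,1] "liked" : PP
    [1,2] "from" : (S\PP)\PP
  [2,5] S\(S\PP)   >
    [2,3] "dog" : (S\(S\PP))/PP
    [3,5] PP   <
      [3,4] "chased" : N
      [4,5] "river" : PP\N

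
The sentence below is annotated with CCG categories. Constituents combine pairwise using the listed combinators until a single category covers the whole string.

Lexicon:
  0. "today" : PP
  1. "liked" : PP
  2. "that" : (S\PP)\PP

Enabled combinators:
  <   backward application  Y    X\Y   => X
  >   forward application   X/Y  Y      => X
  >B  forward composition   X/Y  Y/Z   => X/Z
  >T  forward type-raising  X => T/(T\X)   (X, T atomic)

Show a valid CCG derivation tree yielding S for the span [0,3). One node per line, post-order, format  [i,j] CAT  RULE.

[0,3] S   <
  [0,1] "today" : PP
  [1,3] S\PP   <
    [1,2] "liked" : PP
    [2,3] "that" : (S\PP)\PP

[0,1] PP  lex  "today"
[1,2] PP  lex  "liked"
[2,3] (S\PP)\PP  lex  "that"
[1,3] S\PP  <  k=2
[0,3] S  <  k=1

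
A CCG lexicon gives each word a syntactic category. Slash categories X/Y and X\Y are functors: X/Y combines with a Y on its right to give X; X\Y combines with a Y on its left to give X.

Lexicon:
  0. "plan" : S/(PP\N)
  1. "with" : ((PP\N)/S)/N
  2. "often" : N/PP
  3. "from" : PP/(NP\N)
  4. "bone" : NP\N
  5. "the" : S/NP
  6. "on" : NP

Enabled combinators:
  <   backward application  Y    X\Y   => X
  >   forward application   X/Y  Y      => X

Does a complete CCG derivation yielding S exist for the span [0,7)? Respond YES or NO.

[0,7] S   >
  [0,1] "plan" : S/(PP\N)
  [1,7] PP\N   >
    [1,5] (PP\N)/S   >
      [1,2] "with" : ((PP\N)/S)/N
      [2,5] N   >
        [2,3] "often" : N/PP
        [3,5] PP   >
          [3,4] "from" : PP/(NP\N)
          [4,5] "bone" : NP\N
    [5,7] S   >
      [5,6] "the" : S/NP
      [6,7] "on" : NP

YES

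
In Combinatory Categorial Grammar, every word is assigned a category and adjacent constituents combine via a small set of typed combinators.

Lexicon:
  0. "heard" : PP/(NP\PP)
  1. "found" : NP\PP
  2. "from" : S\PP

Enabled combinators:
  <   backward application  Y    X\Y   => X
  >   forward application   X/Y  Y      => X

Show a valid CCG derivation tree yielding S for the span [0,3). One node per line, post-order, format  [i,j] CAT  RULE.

[0,1] PP/(NP\PP)  lex  "heard"
[1,2] NP\PP  lex  "found"
[0,2] PP  >  k=1
[2,3] S\PP  lex  "from"
[0,3] S  <  k=2

[0,3] S   <
  [0,2] PP   >
    [0,1] "heard" : PP/(NP\PP)
    [1,2] "found" : NP\PP
  [2,3] "from" : S\PP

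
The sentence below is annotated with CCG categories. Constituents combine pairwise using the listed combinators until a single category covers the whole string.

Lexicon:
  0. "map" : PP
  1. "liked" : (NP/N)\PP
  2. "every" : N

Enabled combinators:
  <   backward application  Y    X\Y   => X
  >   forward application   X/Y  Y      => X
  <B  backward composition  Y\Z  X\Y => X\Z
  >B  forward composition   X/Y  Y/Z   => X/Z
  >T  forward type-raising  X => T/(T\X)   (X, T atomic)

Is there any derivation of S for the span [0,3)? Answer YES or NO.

PP (NP/N)\PP N
CKY chart[0,3] = {N/(N\NP), NP, NP/(NP\NP), NP/(N\N), PP/(PP\NP), S/(S\NP)}; S ∉ chart

NO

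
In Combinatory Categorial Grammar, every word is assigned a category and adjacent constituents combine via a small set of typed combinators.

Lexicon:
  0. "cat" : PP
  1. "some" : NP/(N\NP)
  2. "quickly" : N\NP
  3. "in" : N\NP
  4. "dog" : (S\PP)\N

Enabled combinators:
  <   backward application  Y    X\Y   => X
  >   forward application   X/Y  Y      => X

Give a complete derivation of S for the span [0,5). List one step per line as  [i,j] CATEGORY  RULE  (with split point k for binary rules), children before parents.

[0,1] PP  lex  "cat"
[1,2] NP/(N\NP)  lex  "some"
[2,3] N\NP  lex  "quickly"
[1,3] NP  >  k=2
[3,4] N\NP  lex  "in"
[1,4] N  <  k=3
[4,5] (S\PP)\N  lex  "dog"
[1,5] S\PP  <  k=4
[0,5] S  <  k=1

[0,5] S   <
  [0,1] "cat" : PP
  [1,5] S\PP   <
    [1,4] N   <
      [1,3] NP   >
        [1,2] "some" : NP/(N\NP)
        [2,3] "quickly" : N\NP
      [3,4] "in" : N\NP
    [4,5] "dog" : (S\PP)\N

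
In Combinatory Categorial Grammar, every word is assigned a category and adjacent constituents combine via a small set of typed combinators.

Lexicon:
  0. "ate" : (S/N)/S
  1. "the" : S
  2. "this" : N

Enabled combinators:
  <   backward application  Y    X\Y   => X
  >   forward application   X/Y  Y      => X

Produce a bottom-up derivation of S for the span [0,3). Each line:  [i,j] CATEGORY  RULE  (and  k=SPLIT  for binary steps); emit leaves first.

[0,1] (S/N)/S  lex  "ate"
[1,2] S  lex  "the"
[0,2] S/N  >  k=1
[2,3] N  lex  "this"
[0,3] S  >  k=2

[0,3] S   >
  [0,2] S/N   >
    [0,1] "ate" : (S/N)/S
    [1,2] "the" : S
  [2,3] "this" : N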